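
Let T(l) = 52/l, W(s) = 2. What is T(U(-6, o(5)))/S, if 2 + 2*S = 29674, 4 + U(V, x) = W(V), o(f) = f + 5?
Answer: -13/7418 ≈ -0.0017525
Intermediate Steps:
o(f) = 5 + f
U(V, x) = -2 (U(V, x) = -4 + 2 = -2)
S = 14836 (S = -1 + (1/2)*29674 = -1 + 14837 = 14836)
T(U(-6, o(5)))/S = (52/(-2))/14836 = (52*(-1/2))*(1/14836) = -26*1/14836 = -13/7418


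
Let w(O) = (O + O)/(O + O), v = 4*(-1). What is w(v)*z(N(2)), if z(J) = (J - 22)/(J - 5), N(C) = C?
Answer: 20/3 ≈ 6.6667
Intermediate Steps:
v = -4
w(O) = 1 (w(O) = (2*O)/((2*O)) = (2*O)*(1/(2*O)) = 1)
z(J) = (-22 + J)/(-5 + J)
w(v)*z(N(2)) = 1*((-22 + 2)/(-5 + 2)) = 1*(-20/(-3)) = 1*(-⅓*(-20)) = 1*(20/3) = 20/3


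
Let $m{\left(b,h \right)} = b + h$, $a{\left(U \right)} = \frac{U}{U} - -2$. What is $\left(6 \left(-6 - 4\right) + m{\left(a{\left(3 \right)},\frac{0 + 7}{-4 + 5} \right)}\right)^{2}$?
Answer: $2500$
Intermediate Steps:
$a{\left(U \right)} = 3$ ($a{\left(U \right)} = 1 + 2 = 3$)
$\left(6 \left(-6 - 4\right) + m{\left(a{\left(3 \right)},\frac{0 + 7}{-4 + 5} \right)}\right)^{2} = \left(6 \left(-6 - 4\right) + \left(3 + \frac{0 + 7}{-4 + 5}\right)\right)^{2} = \left(6 \left(-10\right) + \left(3 + \frac{7}{1}\right)\right)^{2} = \left(-60 + \left(3 + 7 \cdot 1\right)\right)^{2} = \left(-60 + \left(3 + 7\right)\right)^{2} = \left(-60 + 10\right)^{2} = \left(-50\right)^{2} = 2500$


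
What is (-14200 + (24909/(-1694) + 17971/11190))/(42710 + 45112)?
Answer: -67355375209/416185384230 ≈ -0.16184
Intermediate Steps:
(-14200 + (24909/(-1694) + 17971/11190))/(42710 + 45112) = (-14200 + (24909*(-1/1694) + 17971*(1/11190)))/87822 = (-14200 + (-24909/1694 + 17971/11190))*(1/87822) = (-14200 - 62072209/4738965)*(1/87822) = -67355375209/4738965*1/87822 = -67355375209/416185384230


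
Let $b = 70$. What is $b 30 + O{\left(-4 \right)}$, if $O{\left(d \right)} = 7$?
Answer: $2107$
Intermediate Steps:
$b 30 + O{\left(-4 \right)} = 70 \cdot 30 + 7 = 2100 + 7 = 2107$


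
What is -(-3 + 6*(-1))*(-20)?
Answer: -180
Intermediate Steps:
-(-3 + 6*(-1))*(-20) = -(-3 - 6)*(-20) = -1*(-9)*(-20) = 9*(-20) = -180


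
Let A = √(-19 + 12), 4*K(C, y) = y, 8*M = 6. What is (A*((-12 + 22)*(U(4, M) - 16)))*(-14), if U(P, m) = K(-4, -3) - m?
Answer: 2450*I*√7 ≈ 6482.1*I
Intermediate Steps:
M = ¾ (M = (⅛)*6 = ¾ ≈ 0.75000)
K(C, y) = y/4
U(P, m) = -¾ - m (U(P, m) = (¼)*(-3) - m = -¾ - m)
A = I*√7 (A = √(-7) = I*√7 ≈ 2.6458*I)
(A*((-12 + 22)*(U(4, M) - 16)))*(-14) = ((I*√7)*((-12 + 22)*((-¾ - 1*¾) - 16)))*(-14) = ((I*√7)*(10*((-¾ - ¾) - 16)))*(-14) = ((I*√7)*(10*(-3/2 - 16)))*(-14) = ((I*√7)*(10*(-35/2)))*(-14) = ((I*√7)*(-175))*(-14) = -175*I*√7*(-14) = 2450*I*√7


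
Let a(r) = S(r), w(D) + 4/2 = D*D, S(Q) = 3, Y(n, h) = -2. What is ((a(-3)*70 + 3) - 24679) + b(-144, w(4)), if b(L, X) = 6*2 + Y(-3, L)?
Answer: -24456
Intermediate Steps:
w(D) = -2 + D**2 (w(D) = -2 + D*D = -2 + D**2)
b(L, X) = 10 (b(L, X) = 6*2 - 2 = 12 - 2 = 10)
a(r) = 3
((a(-3)*70 + 3) - 24679) + b(-144, w(4)) = ((3*70 + 3) - 24679) + 10 = ((210 + 3) - 24679) + 10 = (213 - 24679) + 10 = -24466 + 10 = -24456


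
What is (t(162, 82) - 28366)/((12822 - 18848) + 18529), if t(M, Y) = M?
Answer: -28204/12503 ≈ -2.2558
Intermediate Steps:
(t(162, 82) - 28366)/((12822 - 18848) + 18529) = (162 - 28366)/((12822 - 18848) + 18529) = -28204/(-6026 + 18529) = -28204/12503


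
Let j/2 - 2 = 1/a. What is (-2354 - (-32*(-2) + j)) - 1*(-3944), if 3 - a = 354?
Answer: 534224/351 ≈ 1522.0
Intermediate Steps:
a = -351 (a = 3 - 1*354 = 3 - 354 = -351)
j = 1402/351 (j = 4 + 2/(-351) = 4 + 2*(-1/351) = 4 - 2/351 = 1402/351 ≈ 3.9943)
(-2354 - (-32*(-2) + j)) - 1*(-3944) = (-2354 - (-32*(-2) + 1402/351)) - 1*(-3944) = (-2354 - (64 + 1402/351)) + 3944 = (-2354 - 1*23866/351) + 3944 = (-2354 - 23866/351) + 3944 = -850120/351 + 3944 = 534224/351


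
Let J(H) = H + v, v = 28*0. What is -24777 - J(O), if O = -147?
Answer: -24630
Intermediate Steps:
v = 0
J(H) = H (J(H) = H + 0 = H)
-24777 - J(O) = -24777 - 1*(-147) = -24777 + 147 = -24630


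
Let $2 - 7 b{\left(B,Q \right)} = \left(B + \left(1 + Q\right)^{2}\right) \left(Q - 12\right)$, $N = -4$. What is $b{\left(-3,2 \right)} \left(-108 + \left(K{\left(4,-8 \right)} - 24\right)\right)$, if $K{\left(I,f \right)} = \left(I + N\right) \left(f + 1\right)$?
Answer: $- \frac{8184}{7} \approx -1169.1$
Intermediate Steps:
$K{\left(I,f \right)} = \left(1 + f\right) \left(-4 + I\right)$ ($K{\left(I,f \right)} = \left(I - 4\right) \left(f + 1\right) = \left(-4 + I\right) \left(1 + f\right) = \left(1 + f\right) \left(-4 + I\right)$)
$b{\left(B,Q \right)} = \frac{2}{7} - \frac{\left(-12 + Q\right) \left(B + \left(1 + Q\right)^{2}\right)}{7}$ ($b{\left(B,Q \right)} = \frac{2}{7} - \frac{\left(B + \left(1 + Q\right)^{2}\right) \left(Q - 12\right)}{7} = \frac{2}{7} - \frac{\left(B + \left(1 + Q\right)^{2}\right) \left(-12 + Q\right)}{7} = \frac{2}{7} - \frac{\left(-12 + Q\right) \left(B + \left(1 + Q\right)^{2}\right)}{7}$)
$b{\left(-3,2 \right)} \left(-108 + \left(K{\left(4,-8 \right)} - 24\right)\right) = \left(2 - \frac{2^{3}}{7} + \frac{10 \cdot 2^{2}}{7} + \frac{12}{7} \left(-3\right) + \frac{23}{7} \cdot 2 - \left(- \frac{3}{7}\right) 2\right) \left(-108 + \left(\left(-4 + 4 - -32 + 4 \left(-8\right)\right) - 24\right)\right) = \left(2 - \frac{8}{7} + \frac{10}{7} \cdot 4 - \frac{36}{7} + \frac{46}{7} + \frac{6}{7}\right) \left(-108 + \left(\left(-4 + 4 + 32 - 32\right) - 24\right)\right) = \left(2 - \frac{8}{7} + \frac{40}{7} - \frac{36}{7} + \frac{46}{7} + \frac{6}{7}\right) \left(-108 + \left(0 - 24\right)\right) = \frac{62 \left(-108 - 24\right)}{7} = \frac{62}{7} \left(-132\right) = - \frac{8184}{7}$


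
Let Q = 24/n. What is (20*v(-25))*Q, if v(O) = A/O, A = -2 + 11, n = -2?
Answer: 432/5 ≈ 86.400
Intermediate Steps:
A = 9
v(O) = 9/O
Q = -12 (Q = 24/(-2) = 24*(-1/2) = -12)
(20*v(-25))*Q = (20*(9/(-25)))*(-12) = (20*(9*(-1/25)))*(-12) = (20*(-9/25))*(-12) = -36/5*(-12) = 432/5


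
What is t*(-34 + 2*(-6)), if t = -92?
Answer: 4232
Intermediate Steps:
t*(-34 + 2*(-6)) = -92*(-34 + 2*(-6)) = -92*(-34 - 12) = -92*(-46) = 4232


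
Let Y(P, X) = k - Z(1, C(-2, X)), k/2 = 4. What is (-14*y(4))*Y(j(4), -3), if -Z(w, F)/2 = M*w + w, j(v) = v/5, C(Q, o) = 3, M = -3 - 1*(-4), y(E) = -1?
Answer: 168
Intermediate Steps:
M = 1 (M = -3 + 4 = 1)
k = 8 (k = 2*4 = 8)
j(v) = v/5 (j(v) = v*(⅕) = v/5)
Z(w, F) = -4*w (Z(w, F) = -2*(1*w + w) = -2*(w + w) = -4*w)
Y(P, X) = 12 (Y(P, X) = 8 - (-4) = 8 - 1*(-4) = 8 + 4 = 12)
(-14*y(4))*Y(j(4), -3) = -14*(-1)*12 = 14*12 = 168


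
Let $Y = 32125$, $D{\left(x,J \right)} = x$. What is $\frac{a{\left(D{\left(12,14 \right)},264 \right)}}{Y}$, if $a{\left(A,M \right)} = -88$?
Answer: $- \frac{88}{32125} \approx -0.0027393$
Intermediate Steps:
$\frac{a{\left(D{\left(12,14 \right)},264 \right)}}{Y} = - \frac{88}{32125}$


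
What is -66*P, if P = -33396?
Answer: 2204136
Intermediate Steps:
-66*P = -66*(-33396) = 2204136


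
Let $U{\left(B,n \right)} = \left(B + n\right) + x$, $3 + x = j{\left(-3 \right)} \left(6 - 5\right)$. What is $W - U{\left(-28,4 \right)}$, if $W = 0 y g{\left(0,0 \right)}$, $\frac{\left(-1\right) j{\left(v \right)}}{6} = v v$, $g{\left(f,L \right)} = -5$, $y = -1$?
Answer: $81$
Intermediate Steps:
$j{\left(v \right)} = - 6 v^{2}$ ($j{\left(v \right)} = - 6 v v = - 6 v^{2}$)
$x = -57$ ($x = -3 + - 6 \left(-3\right)^{2} \left(6 - 5\right) = -3 + \left(-6\right) 9 \cdot 1 = -3 - 54 = -57$)
$U{\left(B,n \right)} = -57 + B + n$ ($U{\left(B,n \right)} = \left(B + n\right) - 57 = -57 + B + n$)
$W = 0$ ($W = 0 \left(-1\right) \left(-5\right) = 0 \left(-5\right) = 0$)
$W - U{\left(-28,4 \right)} = 0 - \left(-57 - 28 + 4\right) = 0 - -81 = 0 + 81 = 81$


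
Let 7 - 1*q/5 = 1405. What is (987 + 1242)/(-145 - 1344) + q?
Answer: -10410339/1489 ≈ -6991.5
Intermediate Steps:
q = -6990 (q = 35 - 5*1405 = 35 - 7025 = -6990)
(987 + 1242)/(-145 - 1344) + q = (987 + 1242)/(-145 - 1344) - 6990 = 2229/(-1489) - 6990 = 2229*(-1/1489) - 6990 = -2229/1489 - 6990 = -10410339/1489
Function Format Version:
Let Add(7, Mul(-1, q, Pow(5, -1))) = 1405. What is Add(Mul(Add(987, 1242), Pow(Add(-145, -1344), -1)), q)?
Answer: Rational(-10410339, 1489) ≈ -6991.5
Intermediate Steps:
q = -6990 (q = Add(35, Mul(-5, 1405)) = Add(35, -7025) = -6990)
Add(Mul(Add(987, 1242), Pow(Add(-145, -1344), -1)), q) = Add(Mul(Add(987, 1242), Pow(Add(-145, -1344), -1)), -6990) = Add(Mul(2229, Pow(-1489, -1)), -6990) = Add(Mul(2229, Rational(-1, 1489)), -6990) = Add(Rational(-2229, 1489), -6990) = Rational(-10410339, 1489)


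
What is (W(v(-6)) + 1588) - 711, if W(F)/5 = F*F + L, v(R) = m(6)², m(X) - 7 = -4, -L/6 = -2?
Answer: 1342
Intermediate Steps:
L = 12 (L = -6*(-2) = 12)
m(X) = 3 (m(X) = 7 - 4 = 3)
v(R) = 9 (v(R) = 3² = 9)
W(F) = 60 + 5*F² (W(F) = 5*(F*F + 12) = 5*(F² + 12) = 5*(12 + F²) = 60 + 5*F²)
(W(v(-6)) + 1588) - 711 = ((60 + 5*9²) + 1588) - 711 = ((60 + 5*81) + 1588) - 711 = ((60 + 405) + 1588) - 711 = (465 + 1588) - 711 = 2053 - 711 = 1342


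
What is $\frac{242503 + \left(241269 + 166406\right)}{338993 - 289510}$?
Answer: $\frac{650178}{49483} \approx 13.139$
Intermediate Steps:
$\frac{242503 + \left(241269 + 166406\right)}{338993 - 289510} = \frac{242503 + 407675}{49483} = 650178 \cdot \frac{1}{49483} = \frac{650178}{49483}$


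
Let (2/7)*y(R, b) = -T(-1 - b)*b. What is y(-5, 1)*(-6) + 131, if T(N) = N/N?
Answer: 152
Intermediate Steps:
T(N) = 1
y(R, b) = -7*b/2 (y(R, b) = 7*(-b)/2 = -7*b/2)
y(-5, 1)*(-6) + 131 = -7/2*1*(-6) + 131 = -7/2*(-6) + 131 = 21 + 131 = 152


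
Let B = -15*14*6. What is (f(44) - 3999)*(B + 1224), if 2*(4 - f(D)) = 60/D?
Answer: 1582290/11 ≈ 1.4384e+5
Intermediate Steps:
f(D) = 4 - 30/D
B = -1260 (B = -210*6 = -1260)
(f(44) - 3999)*(B + 1224) = ((4 - 30/44) - 3999)*(-1260 + 1224) = ((4 - 30*1/44) - 3999)*(-36) = ((4 - 15/22) - 3999)*(-36) = (73/22 - 3999)*(-36) = -87905/22*(-36) = 1582290/11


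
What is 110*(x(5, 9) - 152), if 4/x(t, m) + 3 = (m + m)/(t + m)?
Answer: -50930/3 ≈ -16977.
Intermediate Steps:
x(t, m) = 4/(-3 + 2*m/(m + t)) (x(t, m) = 4/(-3 + (m + m)/(t + m)) = 4/(-3 + (2*m)/(m + t)) = 4/(-3 + 2*m/(m + t)))
110*(x(5, 9) - 152) = 110*(4*(-1*9 - 1*5)/(9 + 3*5) - 152) = 110*(4*(-9 - 5)/(9 + 15) - 152) = 110*(4*(-14)/24 - 152) = 110*(4*(1/24)*(-14) - 152) = 110*(-7/3 - 152) = 110*(-463/3) = -50930/3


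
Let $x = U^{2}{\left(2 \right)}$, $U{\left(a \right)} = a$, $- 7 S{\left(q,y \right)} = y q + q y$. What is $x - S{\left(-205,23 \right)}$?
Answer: $- \frac{9402}{7} \approx -1343.1$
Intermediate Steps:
$S{\left(q,y \right)} = - \frac{2 q y}{7}$ ($S{\left(q,y \right)} = - \frac{y q + q y}{7} = - \frac{q y + q y}{7} = - \frac{2 q y}{7}$)
$x = 4$ ($x = 2^{2} = 4$)
$x - S{\left(-205,23 \right)} = 4 - \left(- \frac{2}{7}\right) \left(-205\right) 23 = 4 - \frac{9430}{7} = - \frac{9402}{7}$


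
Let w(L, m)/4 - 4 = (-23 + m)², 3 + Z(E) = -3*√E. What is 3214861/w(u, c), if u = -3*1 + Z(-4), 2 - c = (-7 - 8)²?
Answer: 3214861/242080 ≈ 13.280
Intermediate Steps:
c = -223 (c = 2 - (-7 - 8)² = 2 - 1*(-15)² = 2 - 1*225 = 2 - 225 = -223)
Z(E) = -3 - 3*√E
u = -6 - 6*I (u = -3*1 + (-3 - 6*I) = -3 + (-3 - 6*I) = -6 - 6*I ≈ -6.0 - 6.0*I)
w(L, m) = 16 + 4*(-23 + m)²
3214861/w(u, c) = 3214861/(16 + 4*(-23 - 223)²) = 3214861/(16 + 4*(-246)²) = 3214861/(16 + 4*60516) = 3214861/(16 + 242064) = 3214861/242080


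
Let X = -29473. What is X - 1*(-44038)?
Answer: 14565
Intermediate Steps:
X - 1*(-44038) = -29473 - 1*(-44038) = -29473 + 44038 = 14565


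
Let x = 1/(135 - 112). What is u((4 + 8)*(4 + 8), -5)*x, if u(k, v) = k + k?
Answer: 288/23 ≈ 12.522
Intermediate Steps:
x = 1/23 ≈ 0.043478
u(k, v) = 2*k
u((4 + 8)*(4 + 8), -5)*x = (2*((4 + 8)*(4 + 8)))*(1/23) = (2*(12*12))*(1/23) = (2*144)*(1/23) = 288*(1/23) = 288/23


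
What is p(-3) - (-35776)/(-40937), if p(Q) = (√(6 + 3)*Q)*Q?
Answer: 82271/3149 ≈ 26.126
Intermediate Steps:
p(Q) = 3*Q² (p(Q) = (√9*Q)*Q = (3*Q)*Q = 3*Q²)
p(-3) - (-35776)/(-40937) = 3*(-3)² - (-35776)/(-40937) = 3*9 - (-35776)*(-1)/40937 = 27 - 1*2752/3149 = 27 - 2752/3149 = 82271/3149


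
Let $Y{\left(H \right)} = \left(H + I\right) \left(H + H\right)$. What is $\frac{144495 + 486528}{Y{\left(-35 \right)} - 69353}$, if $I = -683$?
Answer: $- \frac{631023}{19093} \approx -33.05$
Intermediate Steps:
$Y{\left(H \right)} = 2 H \left(-683 + H\right)$ ($Y{\left(H \right)} = \left(H - 683\right) \left(H + H\right) = \left(-683 + H\right) 2 H = 2 H \left(-683 + H\right)$)
$\frac{144495 + 486528}{Y{\left(-35 \right)} - 69353} = \frac{144495 + 486528}{2 \left(-35\right) \left(-683 - 35\right) - 69353} = \frac{631023}{2 \left(-35\right) \left(-718\right) - 69353} = \frac{631023}{50260 - 69353} = \frac{631023}{-19093} = 631023 \left(- \frac{1}{19093}\right) = - \frac{631023}{19093}$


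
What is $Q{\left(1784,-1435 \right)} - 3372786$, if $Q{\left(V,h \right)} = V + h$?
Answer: $-3372437$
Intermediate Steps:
$Q{\left(1784,-1435 \right)} - 3372786 = \left(1784 - 1435\right) - 3372786 = 349 - 3372786 = -3372437$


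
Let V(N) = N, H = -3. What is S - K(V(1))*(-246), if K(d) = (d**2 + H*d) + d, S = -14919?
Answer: -15165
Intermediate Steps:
K(d) = d**2 - 2*d (K(d) = (d**2 - 3*d) + d = d**2 - 2*d)
S - K(V(1))*(-246) = -14919 - 1*(-2 + 1)*(-246) = -14919 - 1*(-1)*(-246) = -14919 - (-1)*(-246) = -14919 - 1*246 = -14919 - 246 = -15165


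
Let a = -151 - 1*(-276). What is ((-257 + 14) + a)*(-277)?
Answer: 32686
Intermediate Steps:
a = 125 (a = -151 + 276 = 125)
((-257 + 14) + a)*(-277) = ((-257 + 14) + 125)*(-277) = (-243 + 125)*(-277) = -118*(-277) = 32686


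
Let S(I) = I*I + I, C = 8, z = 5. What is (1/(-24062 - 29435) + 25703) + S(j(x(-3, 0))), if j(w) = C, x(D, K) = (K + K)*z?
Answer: 1378885174/53497 ≈ 25775.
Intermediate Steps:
x(D, K) = 10*K (x(D, K) = (K + K)*5 = (2*K)*5 = 10*K)
j(w) = 8
S(I) = I + I² (S(I) = I² + I = I + I²)
(1/(-24062 - 29435) + 25703) + S(j(x(-3, 0))) = (1/(-24062 - 29435) + 25703) + 8*(1 + 8) = (1/(-53497) + 25703) + 8*9 = (-1/53497 + 25703) + 72 = 1375033390/53497 + 72 = 1378885174/53497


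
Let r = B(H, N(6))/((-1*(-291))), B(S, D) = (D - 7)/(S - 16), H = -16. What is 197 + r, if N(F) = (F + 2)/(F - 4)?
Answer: 611489/3104 ≈ 197.00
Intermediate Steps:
N(F) = (2 + F)/(-4 + F)
B(S, D) = (-7 + D)/(-16 + S)
r = 1/3104 (r = ((-7 + (2 + 6)/(-4 + 6))/(-16 - 16))/((-1*(-291))) = ((-7 + 8/2)/(-32))/291 = -(-7 + (½)*8)/32*(1/291) = -(-7 + 4)/32*(1/291) = -1/32*(-3)*(1/291) = (3/32)*(1/291) = 1/3104 ≈ 0.00032216)
197 + r = 197 + 1/3104 = 611489/3104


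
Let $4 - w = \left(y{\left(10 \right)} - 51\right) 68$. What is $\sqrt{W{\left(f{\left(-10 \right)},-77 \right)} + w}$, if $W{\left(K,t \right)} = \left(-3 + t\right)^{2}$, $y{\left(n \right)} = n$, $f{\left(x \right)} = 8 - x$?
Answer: $2 \sqrt{2298} \approx 95.875$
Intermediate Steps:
$w = 2792$ ($w = 4 - \left(10 - 51\right) 68 = 4 - \left(-41\right) 68 = 4 - -2788 = 4 + 2788 = 2792$)
$\sqrt{W{\left(f{\left(-10 \right)},-77 \right)} + w} = \sqrt{\left(-3 - 77\right)^{2} + 2792} = \sqrt{\left(-80\right)^{2} + 2792} = \sqrt{6400 + 2792} = \sqrt{9192} = 2 \sqrt{2298}$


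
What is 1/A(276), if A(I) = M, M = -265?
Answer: -1/265 ≈ -0.0037736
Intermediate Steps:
A(I) = -265
1/A(276) = 1/(-265) = -1/265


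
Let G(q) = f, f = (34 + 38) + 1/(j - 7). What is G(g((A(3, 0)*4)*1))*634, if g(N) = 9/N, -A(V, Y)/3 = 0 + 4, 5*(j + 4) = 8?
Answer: 2142286/47 ≈ 45581.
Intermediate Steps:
j = -12/5 (j = -4 + (1/5)*8 = -4 + 8/5 = -12/5 ≈ -2.4000)
A(V, Y) = -12 (A(V, Y) = -3*(0 + 4) = -3*4 = -12)
f = 3379/47 (f = (34 + 38) + 1/(-12/5 - 7) = 72 + 1/(-47/5) = 72 - 5/47 = 3379/47 ≈ 71.894)
G(q) = 3379/47
G(g((A(3, 0)*4)*1))*634 = (3379/47)*634 = 2142286/47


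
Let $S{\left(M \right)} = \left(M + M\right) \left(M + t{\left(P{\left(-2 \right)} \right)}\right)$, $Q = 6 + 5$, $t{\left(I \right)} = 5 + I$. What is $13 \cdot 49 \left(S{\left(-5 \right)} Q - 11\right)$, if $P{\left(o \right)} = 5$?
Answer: $-357357$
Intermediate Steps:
$Q = 11$
$S{\left(M \right)} = 2 M \left(10 + M\right)$ ($S{\left(M \right)} = \left(M + M\right) \left(M + \left(5 + 5\right)\right) = 2 M \left(M + 10\right) = 2 M \left(10 + M\right)$)
$13 \cdot 49 \left(S{\left(-5 \right)} Q - 11\right) = 13 \cdot 49 \left(2 \left(-5\right) \left(10 - 5\right) 11 - 11\right) = 637 \left(2 \left(-5\right) 5 \cdot 11 - 11\right) = 637 \left(\left(-50\right) 11 - 11\right) = 637 \left(-550 - 11\right) = 637 \left(-561\right) = -357357$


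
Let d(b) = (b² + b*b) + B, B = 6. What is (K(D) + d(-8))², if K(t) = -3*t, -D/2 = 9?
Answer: 35344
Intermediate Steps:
D = -18 (D = -2*9 = -18)
d(b) = 6 + 2*b² (d(b) = (b² + b*b) + 6 = (b² + b²) + 6 = 2*b² + 6 = 6 + 2*b²)
(K(D) + d(-8))² = (-3*(-18) + (6 + 2*(-8)²))² = (54 + (6 + 2*64))² = (54 + (6 + 128))² = (54 + 134)² = 188² = 35344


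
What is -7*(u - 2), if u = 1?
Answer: 7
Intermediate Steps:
-7*(u - 2) = -7*(1 - 2) = -7*(-1) = 7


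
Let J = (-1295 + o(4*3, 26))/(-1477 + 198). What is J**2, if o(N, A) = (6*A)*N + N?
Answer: 346921/1635841 ≈ 0.21207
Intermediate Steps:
o(N, A) = N + 6*A*N (o(N, A) = 6*A*N + N = N + 6*A*N)
J = -589/1279 (J = (-1295 + (4*3)*(1 + 6*26))/(-1477 + 198) = (-1295 + 12*(1 + 156))/(-1279) = (-1295 + 12*157)*(-1/1279) = (-1295 + 1884)*(-1/1279) = 589*(-1/1279) = -589/1279 ≈ -0.46052)
J**2 = (-589/1279)**2 = 346921/1635841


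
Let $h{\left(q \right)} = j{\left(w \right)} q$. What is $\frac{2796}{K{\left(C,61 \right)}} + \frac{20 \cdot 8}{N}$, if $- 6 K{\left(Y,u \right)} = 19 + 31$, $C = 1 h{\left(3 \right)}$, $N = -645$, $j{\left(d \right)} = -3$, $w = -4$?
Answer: $- \frac{1082852}{3225} \approx -335.77$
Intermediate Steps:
$h{\left(q \right)} = - 3 q$
$C = -9$ ($C = 1 \left(\left(-3\right) 3\right) = 1 \left(-9\right) = -9$)
$K{\left(Y,u \right)} = - \frac{25}{3}$ ($K{\left(Y,u \right)} = - \frac{19 + 31}{6} = \left(- \frac{1}{6}\right) 50 = - \frac{25}{3}$)
$\frac{2796}{K{\left(C,61 \right)}} + \frac{20 \cdot 8}{N} = \frac{2796}{- \frac{25}{3}} + \frac{20 \cdot 8}{-645} = 2796 \left(- \frac{3}{25}\right) + 160 \left(- \frac{1}{645}\right) = - \frac{8388}{25} - \frac{32}{129} = - \frac{1082852}{3225}$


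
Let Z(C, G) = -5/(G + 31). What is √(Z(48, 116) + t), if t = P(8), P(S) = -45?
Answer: 2*I*√4965/21 ≈ 6.7107*I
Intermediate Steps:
Z(C, G) = -5/(31 + G)
t = -45
√(Z(48, 116) + t) = √(-5/(31 + 116) - 45) = √(-5/147 - 45) = √(-6620/147) = 2*I*√4965/21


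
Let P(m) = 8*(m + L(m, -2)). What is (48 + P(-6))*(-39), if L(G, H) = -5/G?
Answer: -260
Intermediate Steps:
P(m) = -40/m + 8*m (P(m) = 8*(m - 5/m) = -40/m + 8*m)
(48 + P(-6))*(-39) = (48 + (-40/(-6) + 8*(-6)))*(-39) = (48 + (-40*(-⅙) - 48))*(-39) = (48 + (20/3 - 48))*(-39) = (48 - 124/3)*(-39) = (20/3)*(-39) = -260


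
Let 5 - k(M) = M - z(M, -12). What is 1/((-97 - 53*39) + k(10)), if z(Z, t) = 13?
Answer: -1/2156 ≈ -0.00046382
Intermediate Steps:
k(M) = 18 - M (k(M) = 5 - (M - 1*13) = 5 - (M - 13) = 5 - (-13 + M) = 5 + (13 - M) = 18 - M)
1/((-97 - 53*39) + k(10)) = 1/((-97 - 53*39) + (18 - 1*10)) = 1/((-97 - 2067) + (18 - 10)) = 1/(-2164 + 8) = 1/(-2156) = -1/2156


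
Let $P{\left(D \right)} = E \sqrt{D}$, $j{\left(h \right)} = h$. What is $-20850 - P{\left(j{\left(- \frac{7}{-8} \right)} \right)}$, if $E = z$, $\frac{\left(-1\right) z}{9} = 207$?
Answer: $-20850 + \frac{1863 \sqrt{14}}{4} \approx -19107.0$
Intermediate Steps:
$z = -1863$ ($z = \left(-9\right) 207 = -1863$)
$E = -1863$
$P{\left(D \right)} = - 1863 \sqrt{D}$
$-20850 - P{\left(j{\left(- \frac{7}{-8} \right)} \right)} = -20850 - - 1863 \sqrt{- \frac{7}{-8}} = -20850 - - 1863 \sqrt{\left(-7\right) \left(- \frac{1}{8}\right)} = -20850 - - 1863 \sqrt{\frac{7}{8}} = -20850 - - 1863 \frac{\sqrt{14}}{4} = -20850 - - \frac{1863 \sqrt{14}}{4} = -20850 + \frac{1863 \sqrt{14}}{4}$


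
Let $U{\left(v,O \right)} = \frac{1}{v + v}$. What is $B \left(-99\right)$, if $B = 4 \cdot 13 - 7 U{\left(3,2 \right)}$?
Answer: $- \frac{10065}{2} \approx -5032.5$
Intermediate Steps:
$U{\left(v,O \right)} = \frac{1}{2 v}$
$B = \frac{305}{6}$ ($B = 4 \cdot 13 - 7 \frac{1}{2 \cdot 3} = 52 - 7 \cdot \frac{1}{2} \cdot \frac{1}{3} = 52 - \frac{7}{6} = \frac{305}{6} \approx 50.833$)
$B \left(-99\right) = \frac{305}{6} \left(-99\right) = - \frac{10065}{2}$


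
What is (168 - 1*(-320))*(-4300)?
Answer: -2098400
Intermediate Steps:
(168 - 1*(-320))*(-4300) = (168 + 320)*(-4300) = 488*(-4300) = -2098400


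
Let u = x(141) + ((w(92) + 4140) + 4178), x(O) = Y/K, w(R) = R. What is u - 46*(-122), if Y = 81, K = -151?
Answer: 2117241/151 ≈ 14021.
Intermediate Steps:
x(O) = -81/151 (x(O) = 81/(-151) = 81*(-1/151) = -81/151)
u = 1269829/151 (u = -81/151 + ((92 + 4140) + 4178) = -81/151 + (4232 + 4178) = -81/151 + 8410 = 1269829/151 ≈ 8409.5)
u - 46*(-122) = 1269829/151 - 46*(-122) = 1269829/151 + 5612 = 2117241/151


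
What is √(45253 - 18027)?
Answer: √27226 ≈ 165.00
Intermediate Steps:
√(45253 - 18027) = √27226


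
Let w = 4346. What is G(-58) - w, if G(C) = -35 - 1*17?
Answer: -4398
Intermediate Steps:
G(C) = -52 (G(C) = -35 - 17 = -52)
G(-58) - w = -52 - 1*4346 = -52 - 4346 = -4398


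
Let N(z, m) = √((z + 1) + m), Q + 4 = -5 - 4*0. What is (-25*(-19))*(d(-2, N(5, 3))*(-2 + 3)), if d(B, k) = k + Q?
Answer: -2850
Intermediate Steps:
Q = -9 (Q = -4 + (-5 - 4*0) = -4 + (-5 + 0) = -4 - 5 = -9)
N(z, m) = √(1 + m + z) (N(z, m) = √((1 + z) + m) = √(1 + m + z))
d(B, k) = -9 + k (d(B, k) = k - 9 = -9 + k)
(-25*(-19))*(d(-2, N(5, 3))*(-2 + 3)) = (-25*(-19))*((-9 + √(1 + 3 + 5))*(-2 + 3)) = 475*((-9 + √9)*1) = 475*((-9 + 3)*1) = 475*(-6*1) = 475*(-6) = -2850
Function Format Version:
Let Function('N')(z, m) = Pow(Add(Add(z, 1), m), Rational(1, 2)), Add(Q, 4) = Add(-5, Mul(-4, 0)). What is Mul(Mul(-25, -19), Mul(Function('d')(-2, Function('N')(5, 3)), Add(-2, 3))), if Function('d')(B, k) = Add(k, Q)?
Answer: -2850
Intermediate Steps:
Q = -9 (Q = Add(-4, Add(-5, Mul(-4, 0))) = Add(-4, Add(-5, 0)) = Add(-4, -5) = -9)
Function('N')(z, m) = Pow(Add(1, m, z), Rational(1, 2)) (Function('N')(z, m) = Pow(Add(Add(1, z), m), Rational(1, 2)) = Pow(Add(1, m, z), Rational(1, 2)))
Function('d')(B, k) = Add(-9, k) (Function('d')(B, k) = Add(k, -9) = Add(-9, k))
Mul(Mul(-25, -19), Mul(Function('d')(-2, Function('N')(5, 3)), Add(-2, 3))) = Mul(Mul(-25, -19), Mul(Add(-9, Pow(Add(1, 3, 5), Rational(1, 2))), Add(-2, 3))) = Mul(475, Mul(Add(-9, Pow(9, Rational(1, 2))), 1)) = Mul(475, Mul(Add(-9, 3), 1)) = Mul(475, Mul(-6, 1)) = Mul(475, -6) = -2850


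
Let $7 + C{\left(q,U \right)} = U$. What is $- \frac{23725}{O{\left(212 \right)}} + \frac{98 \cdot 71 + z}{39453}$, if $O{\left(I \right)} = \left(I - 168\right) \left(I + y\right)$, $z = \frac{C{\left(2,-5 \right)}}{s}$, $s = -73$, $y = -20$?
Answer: $- \frac{7115389913}{2703424768} \approx -2.632$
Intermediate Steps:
$C{\left(q,U \right)} = -7 + U$
$z = \frac{12}{73}$ ($z = \frac{-7 - 5}{-73} = \left(-12\right) \left(- \frac{1}{73}\right) = \frac{12}{73} \approx 0.16438$)
$O{\left(I \right)} = \left(-168 + I\right) \left(-20 + I\right)$ ($O{\left(I \right)} = \left(I - 168\right) \left(I - 20\right) = \left(-168 + I\right) \left(-20 + I\right)$)
$- \frac{23725}{O{\left(212 \right)}} + \frac{98 \cdot 71 + z}{39453} = - \frac{23725}{3360 + 212^{2} - 39856} + \frac{98 \cdot 71 + \frac{12}{73}}{39453} = - \frac{23725}{3360 + 44944 - 39856} + \left(6958 + \frac{12}{73}\right) \frac{1}{39453} = - \frac{23725}{8448} + \frac{507946}{73} \cdot \frac{1}{39453} = \left(-23725\right) \frac{1}{8448} + \frac{507946}{2880069} = - \frac{23725}{8448} + \frac{507946}{2880069} = - \frac{7115389913}{2703424768}$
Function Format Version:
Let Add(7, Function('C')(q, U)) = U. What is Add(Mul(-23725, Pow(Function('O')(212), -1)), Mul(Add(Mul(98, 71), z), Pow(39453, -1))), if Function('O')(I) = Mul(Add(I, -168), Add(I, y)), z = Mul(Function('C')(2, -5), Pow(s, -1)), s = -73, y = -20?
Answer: Rational(-7115389913, 2703424768) ≈ -2.6320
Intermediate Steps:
Function('C')(q, U) = Add(-7, U)
z = Rational(12, 73) (z = Mul(Add(-7, -5), Pow(-73, -1)) = Mul(-12, Rational(-1, 73)) = Rational(12, 73) ≈ 0.16438)
Function('O')(I) = Mul(Add(-168, I), Add(-20, I)) (Function('O')(I) = Mul(Add(I, -168), Add(I, -20)) = Mul(Add(-168, I), Add(-20, I)))
Add(Mul(-23725, Pow(Function('O')(212), -1)), Mul(Add(Mul(98, 71), z), Pow(39453, -1))) = Add(Mul(-23725, Pow(Add(3360, Pow(212, 2), Mul(-188, 212)), -1)), Mul(Add(Mul(98, 71), Rational(12, 73)), Pow(39453, -1))) = Add(Mul(-23725, Pow(Add(3360, 44944, -39856), -1)), Mul(Add(6958, Rational(12, 73)), Rational(1, 39453))) = Add(Mul(-23725, Pow(8448, -1)), Mul(Rational(507946, 73), Rational(1, 39453))) = Add(Mul(-23725, Rational(1, 8448)), Rational(507946, 2880069)) = Add(Rational(-23725, 8448), Rational(507946, 2880069)) = Rational(-7115389913, 2703424768)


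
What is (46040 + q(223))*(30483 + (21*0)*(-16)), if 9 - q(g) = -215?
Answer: 1410265512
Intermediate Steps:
q(g) = 224 (q(g) = 9 - 1*(-215) = 9 + 215 = 224)
(46040 + q(223))*(30483 + (21*0)*(-16)) = (46040 + 224)*(30483 + (21*0)*(-16)) = 46264*(30483 + 0*(-16)) = 46264*(30483 + 0) = 46264*30483 = 1410265512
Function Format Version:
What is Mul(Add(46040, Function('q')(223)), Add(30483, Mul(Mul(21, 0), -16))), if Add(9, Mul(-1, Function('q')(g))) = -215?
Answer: 1410265512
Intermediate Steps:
Function('q')(g) = 224 (Function('q')(g) = Add(9, Mul(-1, -215)) = Add(9, 215) = 224)
Mul(Add(46040, Function('q')(223)), Add(30483, Mul(Mul(21, 0), -16))) = Mul(Add(46040, 224), Add(30483, Mul(Mul(21, 0), -16))) = Mul(46264, Add(30483, Mul(0, -16))) = Mul(46264, Add(30483, 0)) = Mul(46264, 30483) = 1410265512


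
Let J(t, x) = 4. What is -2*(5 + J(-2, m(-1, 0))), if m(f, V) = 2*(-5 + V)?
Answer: -18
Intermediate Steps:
m(f, V) = -10 + 2*V
-2*(5 + J(-2, m(-1, 0))) = -2*(5 + 4) = -2*9 = -18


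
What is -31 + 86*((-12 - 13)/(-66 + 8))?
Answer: 176/29 ≈ 6.0690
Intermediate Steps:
-31 + 86*((-12 - 13)/(-66 + 8)) = -31 + 86*(-25/(-58)) = -31 + 86*(-25*(-1/58)) = -31 + 86*(25/58) = -31 + 1075/29 = 176/29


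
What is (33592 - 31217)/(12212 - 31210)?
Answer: -2375/18998 ≈ -0.12501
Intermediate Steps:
(33592 - 31217)/(12212 - 31210) = 2375/(-18998) = 2375*(-1/18998) = -2375/18998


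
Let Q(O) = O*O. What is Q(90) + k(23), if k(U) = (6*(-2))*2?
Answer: 8076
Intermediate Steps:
Q(O) = O²
k(U) = -24 (k(U) = -12*2 = -24)
Q(90) + k(23) = 90² - 24 = 8100 - 24 = 8076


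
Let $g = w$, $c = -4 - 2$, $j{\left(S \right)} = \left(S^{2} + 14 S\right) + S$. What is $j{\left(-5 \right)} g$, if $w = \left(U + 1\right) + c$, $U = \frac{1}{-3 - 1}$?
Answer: $\frac{525}{2} \approx 262.5$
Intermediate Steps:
$j{\left(S \right)} = S^{2} + 15 S$
$c = -6$
$U = - \frac{1}{4}$ ($U = \frac{1}{-4} = - \frac{1}{4} \approx -0.25$)
$w = - \frac{21}{4}$ ($w = \left(- \frac{1}{4} + 1\right) - 6 = \frac{3}{4} - 6 = - \frac{21}{4} \approx -5.25$)
$g = - \frac{21}{4} \approx -5.25$
$j{\left(-5 \right)} g = - 5 \left(15 - 5\right) \left(- \frac{21}{4}\right) = \left(-5\right) 10 \left(- \frac{21}{4}\right) = \left(-50\right) \left(- \frac{21}{4}\right) = \frac{525}{2}$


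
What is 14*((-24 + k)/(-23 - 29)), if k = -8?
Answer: 112/13 ≈ 8.6154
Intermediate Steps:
14*((-24 + k)/(-23 - 29)) = 14*((-24 - 8)/(-23 - 29)) = 14*(-32/(-52)) = 14*(-32*(-1/52)) = 14*(8/13) = 112/13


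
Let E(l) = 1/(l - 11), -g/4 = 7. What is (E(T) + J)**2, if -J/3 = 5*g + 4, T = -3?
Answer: 32615521/196 ≈ 1.6641e+5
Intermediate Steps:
g = -28 (g = -4*7 = -28)
J = 408 (J = -3*(5*(-28) + 4) = -3*(-140 + 4) = -3*(-136) = 408)
E(l) = 1/(-11 + l)
(E(T) + J)**2 = (1/(-11 - 3) + 408)**2 = (1/(-14) + 408)**2 = (-1/14 + 408)**2 = (5711/14)**2 = 32615521/196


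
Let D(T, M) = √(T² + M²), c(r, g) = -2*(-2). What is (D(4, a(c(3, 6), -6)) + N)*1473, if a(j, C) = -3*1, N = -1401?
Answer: -2056308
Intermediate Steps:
c(r, g) = 4
a(j, C) = -3
D(T, M) = √(M² + T²)
(D(4, a(c(3, 6), -6)) + N)*1473 = (√((-3)² + 4²) - 1401)*1473 = (√(9 + 16) - 1401)*1473 = (√25 - 1401)*1473 = (5 - 1401)*1473 = -1396*1473 = -2056308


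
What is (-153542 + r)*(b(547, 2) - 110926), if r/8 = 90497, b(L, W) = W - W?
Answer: -63275961884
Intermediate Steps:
b(L, W) = 0
r = 723976 (r = 8*90497 = 723976)
(-153542 + r)*(b(547, 2) - 110926) = (-153542 + 723976)*(0 - 110926) = 570434*(-110926) = -63275961884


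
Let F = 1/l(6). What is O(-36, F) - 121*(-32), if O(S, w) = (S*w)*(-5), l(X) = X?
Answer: 3902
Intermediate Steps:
F = ⅙ (F = 1/6 = ⅙ ≈ 0.16667)
O(S, w) = -5*S*w
O(-36, F) - 121*(-32) = -5*(-36)*⅙ - 121*(-32) = 30 + 3872 = 3902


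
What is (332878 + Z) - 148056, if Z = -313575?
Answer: -128753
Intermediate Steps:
(332878 + Z) - 148056 = (332878 - 313575) - 148056 = 19303 - 148056 = -128753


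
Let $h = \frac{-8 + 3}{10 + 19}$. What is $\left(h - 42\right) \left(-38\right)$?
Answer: $\frac{46474}{29} \approx 1602.6$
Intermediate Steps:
$h = - \frac{5}{29} \approx -0.17241$
$\left(h - 42\right) \left(-38\right) = \left(- \frac{5}{29} - 42\right) \left(-38\right) = \left(- \frac{1223}{29}\right) \left(-38\right) = \frac{46474}{29}$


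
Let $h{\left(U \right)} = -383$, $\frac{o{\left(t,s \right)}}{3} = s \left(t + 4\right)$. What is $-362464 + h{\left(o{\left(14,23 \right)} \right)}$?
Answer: $-362847$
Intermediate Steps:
$o{\left(t,s \right)} = 3 s \left(4 + t\right)$ ($o{\left(t,s \right)} = 3 s \left(t + 4\right) = 3 s \left(4 + t\right)$)
$-362464 + h{\left(o{\left(14,23 \right)} \right)} = -362464 - 383 = -362847$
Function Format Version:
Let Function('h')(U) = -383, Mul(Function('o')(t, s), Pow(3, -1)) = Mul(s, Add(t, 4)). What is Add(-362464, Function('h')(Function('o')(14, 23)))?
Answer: -362847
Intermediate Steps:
Function('o')(t, s) = Mul(3, s, Add(4, t)) (Function('o')(t, s) = Mul(3, Mul(s, Add(t, 4))) = Mul(3, Mul(s, Add(4, t))) = Mul(3, s, Add(4, t)))
Add(-362464, Function('h')(Function('o')(14, 23))) = Add(-362464, -383) = -362847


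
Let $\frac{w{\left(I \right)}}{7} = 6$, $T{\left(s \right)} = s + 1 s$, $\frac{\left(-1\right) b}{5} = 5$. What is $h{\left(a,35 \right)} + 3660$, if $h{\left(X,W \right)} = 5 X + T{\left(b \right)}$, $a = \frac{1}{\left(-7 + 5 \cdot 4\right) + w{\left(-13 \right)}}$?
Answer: $\frac{39711}{11} \approx 3610.1$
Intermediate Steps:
$b = -25$ ($b = \left(-5\right) 5 = -25$)
$T{\left(s \right)} = 2 s$ ($T{\left(s \right)} = s + s = 2 s$)
$w{\left(I \right)} = 42$ ($w{\left(I \right)} = 7 \cdot 6 = 42$)
$a = \frac{1}{55}$ ($a = \frac{1}{\left(-7 + 5 \cdot 4\right) + 42} = \frac{1}{\left(-7 + 20\right) + 42} = \frac{1}{13 + 42} = \frac{1}{55} \approx 0.018182$)
$h{\left(X,W \right)} = -50 + 5 X$ ($h{\left(X,W \right)} = 5 X + 2 \left(-25\right) = 5 X - 50 = -50 + 5 X$)
$h{\left(a,35 \right)} + 3660 = \left(-50 + 5 \cdot \frac{1}{55}\right) + 3660 = \left(-50 + \frac{1}{11}\right) + 3660 = - \frac{549}{11} + 3660 = \frac{39711}{11}$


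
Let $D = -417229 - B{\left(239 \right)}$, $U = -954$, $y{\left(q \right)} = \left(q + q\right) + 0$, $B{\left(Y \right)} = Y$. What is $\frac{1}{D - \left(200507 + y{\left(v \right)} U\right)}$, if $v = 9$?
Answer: $- \frac{1}{600803} \approx -1.6644 \cdot 10^{-6}$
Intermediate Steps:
$y{\left(q \right)} = 2 q$ ($y{\left(q \right)} = 2 q + 0 = 2 q$)
$D = -417468$ ($D = -417229 - 239 = -417468$)
$\frac{1}{D - \left(200507 + y{\left(v \right)} U\right)} = \frac{1}{-417468 - \left(200507 + 2 \cdot 9 \left(-954\right)\right)} = \frac{1}{-417468 - \left(200507 + 18 \left(-954\right)\right)} = \frac{1}{-417468 - 183335} = \frac{1}{-600803} = - \frac{1}{600803}$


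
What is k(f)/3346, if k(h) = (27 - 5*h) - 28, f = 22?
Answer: -111/3346 ≈ -0.033174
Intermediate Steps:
k(h) = -1 - 5*h
k(f)/3346 = (-1 - 5*22)/3346 = (-1 - 110)*(1/3346) = -111*1/3346 = -111/3346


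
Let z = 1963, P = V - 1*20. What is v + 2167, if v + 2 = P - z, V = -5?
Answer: 177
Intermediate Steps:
P = -25 (P = -5 - 1*20 = -5 - 20 = -25)
v = -1990 (v = -2 + (-25 - 1*1963) = -2 + (-25 - 1963) = -2 - 1988 = -1990)
v + 2167 = -1990 + 2167 = 177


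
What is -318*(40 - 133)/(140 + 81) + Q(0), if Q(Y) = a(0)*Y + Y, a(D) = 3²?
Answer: 29574/221 ≈ 133.82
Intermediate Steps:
a(D) = 9
Q(Y) = 10*Y (Q(Y) = 9*Y + Y = 10*Y)
-318*(40 - 133)/(140 + 81) + Q(0) = -318*(40 - 133)/(140 + 81) + 10*0 = -(-29574)/221 + 0 = -318*(-93/221) + 0 = 29574/221 + 0 = 29574/221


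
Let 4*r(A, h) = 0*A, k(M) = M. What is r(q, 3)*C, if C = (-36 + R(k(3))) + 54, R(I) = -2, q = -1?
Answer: 0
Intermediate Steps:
r(A, h) = 0 (r(A, h) = (0*A)/4 = (1/4)*0 = 0)
C = 16 (C = (-36 - 2) + 54 = -38 + 54 = 16)
r(q, 3)*C = 0*16 = 0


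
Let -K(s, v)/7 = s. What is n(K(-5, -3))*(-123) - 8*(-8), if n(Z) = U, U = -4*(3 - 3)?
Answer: 64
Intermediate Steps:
K(s, v) = -7*s
U = 0 (U = -4*0 = 0)
n(Z) = 0
n(K(-5, -3))*(-123) - 8*(-8) = 0*(-123) - 8*(-8) = 0 + 64 = 64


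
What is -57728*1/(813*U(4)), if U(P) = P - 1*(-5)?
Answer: -57728/7317 ≈ -7.8896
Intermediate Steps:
U(P) = 5 + P (U(P) = P + 5 = 5 + P)
-57728*1/(813*U(4)) = -57728*1/(813*(5 + 4)) = -57728/(9*813) = -57728/7317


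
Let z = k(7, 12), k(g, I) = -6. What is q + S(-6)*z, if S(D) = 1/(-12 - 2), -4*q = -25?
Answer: 187/28 ≈ 6.6786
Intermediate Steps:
z = -6
q = 25/4 (q = -¼*(-25) = 25/4 ≈ 6.2500)
S(D) = -1/14 (S(D) = 1/(-14) = -1/14)
q + S(-6)*z = 25/4 - 1/14*(-6) = 25/4 + 3/7 = 187/28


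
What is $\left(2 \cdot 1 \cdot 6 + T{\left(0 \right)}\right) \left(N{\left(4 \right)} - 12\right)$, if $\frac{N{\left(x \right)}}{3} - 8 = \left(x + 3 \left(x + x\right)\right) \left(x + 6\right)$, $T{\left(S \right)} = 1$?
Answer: $11076$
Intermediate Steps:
$N{\left(x \right)} = 24 + 21 x \left(6 + x\right)$ ($N{\left(x \right)} = 24 + 3 \left(x + 3 \left(x + x\right)\right) \left(x + 6\right) = 24 + 3 \left(x + 3 \cdot 2 x\right) \left(6 + x\right) = 24 + 3 \left(x + 6 x\right) \left(6 + x\right) = 24 + 3 \cdot 7 x \left(6 + x\right) = 24 + 21 x \left(6 + x\right)$)
$\left(2 \cdot 1 \cdot 6 + T{\left(0 \right)}\right) \left(N{\left(4 \right)} - 12\right) = \left(2 \cdot 1 \cdot 6 + 1\right) \left(\left(24 + 21 \cdot 4^{2} + 126 \cdot 4\right) - 12\right) = \left(2 \cdot 6 + 1\right) \left(\left(24 + 21 \cdot 16 + 504\right) - 12\right) = \left(12 + 1\right) \left(\left(24 + 336 + 504\right) - 12\right) = 13 \left(864 - 12\right) = 13 \cdot 852 = 11076$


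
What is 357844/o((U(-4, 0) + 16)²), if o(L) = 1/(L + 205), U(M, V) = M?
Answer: 124887556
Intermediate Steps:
o(L) = 1/(205 + L)
357844/o((U(-4, 0) + 16)²) = 357844/(1/(205 + (-4 + 16)²)) = 357844/(1/(205 + 12²)) = 357844/(1/(205 + 144)) = 357844/(1/349) = 357844*349 = 124887556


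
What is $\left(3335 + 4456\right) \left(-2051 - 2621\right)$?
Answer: $-36399552$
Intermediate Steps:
$\left(3335 + 4456\right) \left(-2051 - 2621\right) = 7791 \left(-4672\right) = -36399552$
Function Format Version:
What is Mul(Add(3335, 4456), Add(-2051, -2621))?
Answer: -36399552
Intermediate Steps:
Mul(Add(3335, 4456), Add(-2051, -2621)) = Mul(7791, -4672) = -36399552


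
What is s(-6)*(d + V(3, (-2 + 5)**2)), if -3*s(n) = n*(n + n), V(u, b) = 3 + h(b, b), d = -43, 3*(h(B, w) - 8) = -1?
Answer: 776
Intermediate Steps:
h(B, w) = 23/3 (h(B, w) = 8 + (1/3)*(-1) = 8 - 1/3 = 23/3)
V(u, b) = 32/3 (V(u, b) = 3 + 23/3 = 32/3)
s(n) = -2*n**2/3 (s(n) = -n*(n + n)/3 = -n*2*n/3 = -2*n**2/3)
s(-6)*(d + V(3, (-2 + 5)**2)) = (-2/3*(-6)**2)*(-43 + 32/3) = -2/3*36*(-97/3) = -24*(-97/3) = 776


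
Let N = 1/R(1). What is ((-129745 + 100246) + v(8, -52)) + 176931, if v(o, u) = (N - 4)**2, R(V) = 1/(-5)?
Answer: 147513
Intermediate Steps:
R(V) = -1/5
N = -5 (N = 1/(-1/5) = -5)
v(o, u) = 81 (v(o, u) = (-5 - 4)**2 = (-9)**2 = 81)
((-129745 + 100246) + v(8, -52)) + 176931 = ((-129745 + 100246) + 81) + 176931 = (-29499 + 81) + 176931 = -29418 + 176931 = 147513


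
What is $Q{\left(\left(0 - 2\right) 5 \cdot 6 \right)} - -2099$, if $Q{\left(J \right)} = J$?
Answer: $2039$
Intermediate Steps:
$Q{\left(\left(0 - 2\right) 5 \cdot 6 \right)} - -2099 = \left(0 - 2\right) 5 \cdot 6 - -2099 = \left(-2\right) 5 \cdot 6 + 2099 = \left(-10\right) 6 + 2099 = -60 + 2099 = 2039$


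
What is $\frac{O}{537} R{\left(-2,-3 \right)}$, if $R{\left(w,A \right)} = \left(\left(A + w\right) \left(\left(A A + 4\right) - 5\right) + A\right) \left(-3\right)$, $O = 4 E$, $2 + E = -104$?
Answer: $- \frac{18232}{179} \approx -101.85$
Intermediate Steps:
$E = -106$ ($E = -2 - 104 = -106$)
$O = -424$ ($O = 4 \left(-106\right) = -424$)
$R{\left(w,A \right)} = - 3 A - 3 \left(-1 + A^{2}\right) \left(A + w\right)$ ($R{\left(w,A \right)} = \left(\left(A + w\right) \left(\left(A^{2} + 4\right) - 5\right) + A\right) \left(-3\right) = \left(\left(A + w\right) \left(\left(4 + A^{2}\right) - 5\right) + A\right) \left(-3\right) = \left(\left(A + w\right) \left(-1 + A^{2}\right) + A\right) \left(-3\right) = \left(\left(-1 + A^{2}\right) \left(A + w\right) + A\right) \left(-3\right) = \left(A + \left(-1 + A^{2}\right) \left(A + w\right)\right) \left(-3\right) = - 3 A - 3 \left(-1 + A^{2}\right) \left(A + w\right)$)
$\frac{O}{537} R{\left(-2,-3 \right)} = - \frac{424}{537} \left(- 3 \left(-3\right)^{3} + 3 \left(-2\right) - - 6 \left(-3\right)^{2}\right) = \left(-424\right) \frac{1}{537} \left(\left(-3\right) \left(-27\right) - 6 - \left(-6\right) 9\right) = - \frac{424 \left(81 - 6 + 54\right)}{537} = \left(- \frac{424}{537}\right) 129 = - \frac{18232}{179}$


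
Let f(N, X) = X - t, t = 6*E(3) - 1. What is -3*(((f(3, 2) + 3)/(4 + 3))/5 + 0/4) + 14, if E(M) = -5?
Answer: 382/35 ≈ 10.914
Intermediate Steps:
t = -31 (t = 6*(-5) - 1 = -30 - 1 = -31)
f(N, X) = 31 + X (f(N, X) = X - 1*(-31) = X + 31 = 31 + X)
-3*(((f(3, 2) + 3)/(4 + 3))/5 + 0/4) + 14 = -3*((((31 + 2) + 3)/(4 + 3))/5 + 0/4) + 14 = -3*(((33 + 3)/7)*(1/5) + 0*(1/4)) + 14 = -3*((36*(1/7))*(1/5) + 0) + 14 = -3*((36/7)*(1/5) + 0) + 14 = -3*(36/35 + 0) + 14 = -3*36/35 + 14 = -108/35 + 14 = 382/35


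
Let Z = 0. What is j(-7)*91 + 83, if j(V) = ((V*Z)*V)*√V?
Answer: 83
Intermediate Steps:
j(V) = 0 (j(V) = ((V*0)*V)*√V = (0*V)*√V = 0*√V = 0)
j(-7)*91 + 83 = 0*91 + 83 = 0 + 83 = 83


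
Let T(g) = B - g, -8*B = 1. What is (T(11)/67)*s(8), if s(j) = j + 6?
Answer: -623/268 ≈ -2.3246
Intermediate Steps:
B = -⅛ (B = -⅛*1 = -⅛ ≈ -0.12500)
T(g) = -⅛ - g
s(j) = 6 + j
(T(11)/67)*s(8) = ((-⅛ - 1*11)/67)*(6 + 8) = ((-⅛ - 11)*(1/67))*14 = -89/8*1/67*14 = -89/536*14 = -623/268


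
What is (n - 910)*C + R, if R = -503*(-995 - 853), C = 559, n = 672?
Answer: 796502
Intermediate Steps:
R = 929544 (R = -503*(-1848) = 929544)
(n - 910)*C + R = (672 - 910)*559 + 929544 = -238*559 + 929544 = -133042 + 929544 = 796502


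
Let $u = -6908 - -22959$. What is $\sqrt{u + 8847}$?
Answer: $\sqrt{24898} \approx 157.79$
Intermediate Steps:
$u = 16051$ ($u = -6908 + 22959 = 16051$)
$\sqrt{u + 8847} = \sqrt{16051 + 8847} = \sqrt{24898}$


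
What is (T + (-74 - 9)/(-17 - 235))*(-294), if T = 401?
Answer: -707945/6 ≈ -1.1799e+5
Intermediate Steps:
(T + (-74 - 9)/(-17 - 235))*(-294) = (401 + (-74 - 9)/(-17 - 235))*(-294) = (401 - 83/(-252))*(-294) = (401 - 83*(-1/252))*(-294) = (401 + 83/252)*(-294) = (101135/252)*(-294) = -707945/6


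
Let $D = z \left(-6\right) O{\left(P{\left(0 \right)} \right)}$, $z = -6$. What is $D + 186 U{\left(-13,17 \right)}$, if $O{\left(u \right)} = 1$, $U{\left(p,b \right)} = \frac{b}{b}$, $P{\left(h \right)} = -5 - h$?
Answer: $222$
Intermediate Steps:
$U{\left(p,b \right)} = 1$
$D = 36$ ($D = \left(-6\right) \left(-6\right) 1 = 36 \cdot 1 = 36$)
$D + 186 U{\left(-13,17 \right)} = 36 + 186 \cdot 1 = 36 + 186 = 222$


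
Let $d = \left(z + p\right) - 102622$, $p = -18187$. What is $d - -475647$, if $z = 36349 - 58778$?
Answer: $332409$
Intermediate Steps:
$z = -22429$ ($z = 36349 - 58778 = -22429$)
$d = -143238$ ($d = \left(-22429 - 18187\right) - 102622 = -40616 - 102622 = -143238$)
$d - -475647 = -143238 - -475647 = -143238 + 475647 = 332409$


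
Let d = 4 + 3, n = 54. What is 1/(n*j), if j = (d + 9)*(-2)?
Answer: -1/1728 ≈ -0.00057870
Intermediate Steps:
d = 7
j = -32 (j = (7 + 9)*(-2) = 16*(-2) = -32)
1/(n*j) = 1/(54*(-32)) = 1/(-1728) = -1/1728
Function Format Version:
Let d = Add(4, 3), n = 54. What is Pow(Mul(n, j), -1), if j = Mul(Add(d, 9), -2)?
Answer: Rational(-1, 1728) ≈ -0.00057870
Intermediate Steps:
d = 7
j = -32 (j = Mul(Add(7, 9), -2) = Mul(16, -2) = -32)
Pow(Mul(n, j), -1) = Pow(Mul(54, -32), -1) = Pow(-1728, -1) = Rational(-1, 1728)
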